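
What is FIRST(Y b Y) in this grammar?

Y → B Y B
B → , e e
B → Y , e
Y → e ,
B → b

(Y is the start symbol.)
{ ',', 'b', 'e' }

FIRST sets of the non-terminals involved (from the grammar, by fixed-point iteration):
  FIRST(Y) = { ',', 'b', 'e' }

To compute FIRST(Y b Y), process the symbols left to right:
Symbol Y is a non-terminal. Add FIRST(Y) \ {ε} = { ',', 'b', 'e' }
Y is not nullable (ε ∉ FIRST(Y)), so stop here.
FIRST(Y b Y) = { ',', 'b', 'e' }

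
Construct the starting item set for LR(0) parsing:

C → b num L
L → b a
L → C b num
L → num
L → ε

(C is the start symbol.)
{ [C → . b num L], [C' → . C] }

First, augment the grammar with C' → C
I₀ = CLOSURE({ [C' → . C] }):
  [C' → . C] has the dot before C: add [C → . b num L]
No further items can be added.

I₀ = { [C → . b num L], [C' → . C] }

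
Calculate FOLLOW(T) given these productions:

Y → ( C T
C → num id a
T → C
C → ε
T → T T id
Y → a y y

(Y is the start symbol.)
{ $, 'id', 'num' }

In Y → ( C T: T is at the end, add FOLLOW(Y)
In T → T T id: T is followed by T id, add FIRST(T id) \ {ε} = { 'id', 'num' }
In T → T T id: T is followed by id, add FIRST(id) \ {ε} = { 'id' }

The FOLLOW sets referred to above (computed the same way, to a fixed point):
  FOLLOW(Y) = { $ }

Taking the union: FOLLOW(T) = { $, 'id', 'num' }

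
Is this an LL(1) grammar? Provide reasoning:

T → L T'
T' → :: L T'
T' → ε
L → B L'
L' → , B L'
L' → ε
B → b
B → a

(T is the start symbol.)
Relevant sets:
  FOLLOW(T') = { $ }
  FOLLOW(L') = { $, '::' }

For T':
  PREDICT(T' → :: L T') = { '::' }
  PREDICT(T' → ε) = { $ }
For L':
  PREDICT(L' → ',' B L') = { ',' }
  PREDICT(L' → ε) = { $, '::' }
For B:
  PREDICT(B → b) = { 'b' }
  PREDICT(B → a) = { 'a' }
T, L have a single production, so nothing to check there.

All predict sets are disjoint. The grammar IS LL(1).

Answer: Yes, the grammar is LL(1).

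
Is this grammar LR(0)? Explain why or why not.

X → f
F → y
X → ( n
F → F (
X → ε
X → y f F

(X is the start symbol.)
Augment with X' → X and build the canonical LR(0) collection (I0 = CLOSURE({[X' → . X]}), then GOTO on every symbol after a dot until no new states appear). It has 10 states:
  I0: { [X → . ( n], [X → . f], [X → . y f F], [X → .], [X' → . X] }  — shift, reduce
  I1: { [X → ( . n] }  — shift
  I2: { [X' → X .] }  — accept
  I3: { [X → f .] }  — reduce
  I4: { [X → y . f F] }  — shift
  I5: { [F → . F (], [F → . y], [X → y f . F] }  — shift
  I6: { [F → F . (], [X → y f F .] }  — shift, reduce
  I7: { [F → y .] }  — reduce
  I8: { [F → F ( .] }  — reduce
  I9: { [X → ( n .] }  — reduce

Conflict in state I0:
  Shift-reduce conflict between [X → .] and [X → . ( n]
So the grammar is NOT LR(0).

Answer: No. Shift-reduce conflict between [X → .] and [X → . ( n]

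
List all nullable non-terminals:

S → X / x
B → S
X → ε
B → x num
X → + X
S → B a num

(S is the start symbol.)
A non-terminal is nullable if it can derive ε (the empty string): either it has an ε-production, or it has a production whose right-hand side consists entirely of nullable non-terminals.

ε-productions: X → ε
So X is immediately nullable.
No further non-terminal can be added: every production for the remaining non-terminals contains a terminal or a non-nullable non-terminal.
Nullable = { 'X' }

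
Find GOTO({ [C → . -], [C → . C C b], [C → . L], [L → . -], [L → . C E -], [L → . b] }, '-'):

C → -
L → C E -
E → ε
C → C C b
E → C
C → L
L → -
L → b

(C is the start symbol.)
GOTO(I, '-') = CLOSURE({ [A → αX.β] : [A → α.Xβ] ∈ I, X = '-' })

Items with dot before '-', with the dot advanced:
  [C → . -] → [C → - .]
  [L → . -] → [L → - .]
Closure adds nothing (no advanced item has the dot before a non-terminal).

GOTO = { [C → - .], [L → - .] }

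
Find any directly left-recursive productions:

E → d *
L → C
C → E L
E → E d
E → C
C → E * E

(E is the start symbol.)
Yes, E is left-recursive

E → d *: starts with d
L → C: starts with C
C → E L: starts with E
E → E d: LEFT RECURSIVE (starts with E)
E → C: starts with C
C → E * E: starts with E

The grammar has direct left recursion on: E.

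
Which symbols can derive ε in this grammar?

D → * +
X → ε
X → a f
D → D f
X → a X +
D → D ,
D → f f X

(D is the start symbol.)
{ 'X' }

A non-terminal is nullable if it can derive ε (the empty string): either it has an ε-production, or it has a production whose right-hand side consists entirely of nullable non-terminals.

ε-productions: X → ε
So X is immediately nullable.
No further non-terminal can be added: every production for the remaining non-terminals contains a terminal or a non-nullable non-terminal.
Nullable = { 'X' }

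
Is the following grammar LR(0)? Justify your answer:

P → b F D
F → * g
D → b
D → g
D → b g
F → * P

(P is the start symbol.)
A grammar is LR(0) if no state in the canonical LR(0) collection has:
  - both a shift item (dot before a terminal) and a complete item (shift-reduce conflict), or
  - two or more complete items (reduce-reduce conflict; the accept item [P' → P .] counts as a complete item here).

Augment with P' → P and build the canonical LR(0) collection (I0 = CLOSURE({[P' → . P]}), then GOTO on every symbol after a dot until no new states appear). It has 11 states:
  I0: { [P → . b F D], [P' → . P] }  — shift
  I1: { [P' → P .] }  — accept
  I2: { [F → . * P], [F → . * g], [P → b . F D] }  — shift
  I3: { [F → * . P], [F → * . g], [P → . b F D] }  — shift
  I4: { [D → . b g], [D → . b], [D → . g], [P → b F . D] }  — shift
  I5: { [P → b F D .] }  — reduce
  I6: { [D → b . g], [D → b .] }  — shift, reduce
  I7: { [D → g .] }  — reduce
  I8: { [D → b g .] }  — reduce
  I9: { [F → * P .] }  — reduce
  I10: { [F → * g .] }  — reduce

Conflict in state I6:
  Shift-reduce conflict between [D → b .] and [D → b . g]
So the grammar is NOT LR(0).

Answer: No. Shift-reduce conflict between [D → b .] and [D → b . g]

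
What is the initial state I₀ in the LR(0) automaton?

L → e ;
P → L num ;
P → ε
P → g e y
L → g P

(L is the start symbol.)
First, augment the grammar with L' → L
I₀ = CLOSURE({ [L' → . L] }):
  [L' → . L] has the dot before L: add [L → . e ;], [L → . g P]
No further items can be added.

I₀ = { [L → . e ;], [L → . g P], [L' → . L] }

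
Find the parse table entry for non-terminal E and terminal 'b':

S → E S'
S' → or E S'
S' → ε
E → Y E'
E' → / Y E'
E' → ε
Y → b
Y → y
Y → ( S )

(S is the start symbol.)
E → Y E'

To find M[E, 'b'], we find productions for E where 'b' is in the predict set (PREDICT(N → α) = (FIRST(α) \ {ε}) ∪ (FOLLOW(N) if α ⇒* ε)).

Relevant sets:
  FIRST(Y) = { '(', 'b', 'y' }

E → Y E': PREDICT = { '(', 'b', 'y' }
  'b' is in predict set, so this production goes in M[E, 'b']

M[E, 'b'] = E → Y E'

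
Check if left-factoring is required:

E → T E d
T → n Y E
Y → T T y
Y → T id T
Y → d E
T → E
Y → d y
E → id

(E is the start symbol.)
Left-factoring is needed when two productions for the same non-terminal
share a common prefix on the right-hand side.

Productions for E:
  E → T E d
  E → id
Productions for T:
  T → n Y E
  T → E
Productions for Y:
  Y → T T y
  Y → T id T
  Y → d E
  Y → d y

Found common prefix 'T' in productions for Y
Found common prefix 'd' in productions for Y

Answer: Yes, Y has productions with common prefix 'T'; Y has productions with common prefix 'd'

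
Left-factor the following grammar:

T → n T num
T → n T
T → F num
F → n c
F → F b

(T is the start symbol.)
Left-factoring transforms A → αβ₁ | αβ₂ into A → αA' and A' → β₁ | β₂
(α is the longest common prefix among the alternatives). Repeat until
no nonterminal has two alternatives with a common prefix.

Round 1: T has alternatives sharing prefix 'n T'. Introduce T': T → n T T'
  Add: T' → num
  Add: T' → ε

No remaining common prefixes — done.

Resulting grammar:
T → n T T'
T' → num
T' → ε
T → F num
F → n c
F → F b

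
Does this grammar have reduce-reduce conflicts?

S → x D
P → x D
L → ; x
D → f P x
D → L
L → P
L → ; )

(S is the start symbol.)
No reduce-reduce conflicts

A reduce-reduce conflict occurs when an LR(0) state has two complete items [A → α .] and [B → β .] — both call for a reduction, and with no lookahead the parser cannot choose between them.

Augment with S' → S and build the canonical LR(0) collection (I0 = CLOSURE({[S' → . S]}), then GOTO on every symbol after a dot until no new states appear). It has 14 states:
  I0: { [S → . x D], [S' → . S] }  — shift
  I1: { [S' → S .] }  — accept
  I2: { [D → . L], [D → . f P x], [L → . ; )], [L → . ; x], [L → . P], [P → . x D], [S → x . D] }  — shift
  I3: { [L → ; . )], [L → ; . x] }  — shift
  I4: { [S → x D .] }  — reduce
  I5: { [D → L .] }  — reduce
  I6: { [L → P .] }  — reduce
  I7: { [D → f . P x], [P → . x D] }  — shift
  I8: { [D → . L], [D → . f P x], [L → . ; )], [L → . ; x], [L → . P], [P → . x D], [P → x . D] }  — shift
  I9: { [P → x D .] }  — reduce
  I10: { [D → f P . x] }  — shift
  I11: { [D → f P x .] }  — reduce
  I12: { [L → ; ) .] }  — reduce
  I13: { [L → ; x .] }  — reduce

No state contains more than one complete item.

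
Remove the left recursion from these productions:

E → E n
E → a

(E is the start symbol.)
E is directly left-recursive. The standard transformation for
  A → A α₁ | ... | A α_m | β₁ | ... | β_n
is
  A  → β₁ A' | ... | β_n A'
  A' → α₁ A' | ... | α_m A' | ε

E → a becomes E → a E'
E → E n becomes E' → n E'
Add E' → ε

Resulting grammar:
E → a E'
E' → n E'
E' → ε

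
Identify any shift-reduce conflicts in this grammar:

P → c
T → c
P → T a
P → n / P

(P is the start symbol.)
A shift-reduce conflict occurs when an LR(0) state has both:
  - a complete (reduce) item [A → α .] (dot at the end), and
  - a shift item [B → β . c γ] (dot before a terminal).

Augment with P' → P and build the canonical LR(0) collection (I0 = CLOSURE({[P' → . P]}), then GOTO on every symbol after a dot until no new states appear). It has 8 states:
  I0: { [P → . T a], [P → . c], [P → . n / P], [P' → . P], [T → . c] }  — shift
  I1: { [P' → P .] }  — accept
  I2: { [P → T . a] }  — shift
  I3: { [P → c .], [T → c .] }  — 2 reduces
  I4: { [P → n . / P] }  — shift
  I5: { [P → . T a], [P → . c], [P → . n / P], [P → n / . P], [T → . c] }  — shift
  I6: { [P → n / P .] }  — reduce
  I7: { [P → T a .] }  — reduce

No state contains both a complete item and a shift item.

Answer: No shift-reduce conflicts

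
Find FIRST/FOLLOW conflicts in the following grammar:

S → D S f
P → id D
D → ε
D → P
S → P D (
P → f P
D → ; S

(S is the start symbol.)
Nullable non-terminals: D.
FIRST sets used below: FIRST(P) = { 'f', 'id' }

D: nullable alternative(s) D → ε; FOLLOW(D) = { '(', ';', 'f', 'id' }
  D → ε: FIRST \ {ε} = { } — this is the only nullable alternative, skip
  D → P: FIRST \ {ε} = { 'f', 'id' } — overlaps FOLLOW(D) on { 'f', 'id' }: CONFLICT
  D → ; S: FIRST \ {ε} = { ';' } — overlaps FOLLOW(D) on { ';' }: CONFLICT

P, S have no nullable alternative, so no FIRST/FOLLOW check is needed there.

So the grammar has 2 FIRST/FOLLOW conflicts (marked CONFLICT above).

Answer: Yes. D → P with FOLLOW(D) on { 'f', 'id' }; D → ';' S with FOLLOW(D) on { ';' }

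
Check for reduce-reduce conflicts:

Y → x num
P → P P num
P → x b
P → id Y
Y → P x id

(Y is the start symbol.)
No reduce-reduce conflicts

A reduce-reduce conflict occurs when an LR(0) state has two complete items [A → α .] and [B → β .] — both call for a reduction, and with no lookahead the parser cannot choose between them.

Augment with Y' → Y and build the canonical LR(0) collection (I0 = CLOSURE({[Y' → . Y]}), then GOTO on every symbol after a dot until no new states appear). It has 13 states:
  I0: { [P → . P P num], [P → . id Y], [P → . x b], [Y → . P x id], [Y → . x num], [Y' → . Y] }  — shift
  I1: { [P → . P P num], [P → . id Y], [P → . x b], [P → P . P num], [Y → P . x id] }  — shift
  I2: { [Y' → Y .] }  — accept
  I3: { [P → . P P num], [P → . id Y], [P → . x b], [P → id . Y], [Y → . P x id], [Y → . x num] }  — shift
  I4: { [P → x . b], [Y → x . num] }  — shift
  I5: { [P → x b .] }  — reduce
  I6: { [Y → x num .] }  — reduce
  I7: { [P → id Y .] }  — reduce
  I8: { [P → . P P num], [P → . id Y], [P → . x b], [P → P . P num], [P → P P . num] }  — shift
  I9: { [P → x . b], [Y → P x . id] }  — shift
  I10: { [Y → P x id .] }  — reduce
  I11: { [P → P P num .] }  — reduce
  I12: { [P → x . b] }  — shift

No state contains more than one complete item.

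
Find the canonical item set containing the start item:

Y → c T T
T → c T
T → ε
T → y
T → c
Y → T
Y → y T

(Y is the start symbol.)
{ [T → . c T], [T → . c], [T → . y], [T → .], [Y → . T], [Y → . c T T], [Y → . y T], [Y' → . Y] }

First, augment the grammar with Y' → Y
I₀ = CLOSURE({ [Y' → . Y] }):
  [Y' → . Y] has the dot before Y: add [Y → . c T T], [Y → . T], [Y → . y T]
  [Y → . T] has the dot before T: add [T → . c T], [T → .], [T → . y], [T → . c]
No further items can be added.

I₀ = { [T → . c T], [T → . c], [T → . y], [T → .], [Y → . T], [Y → . c T T], [Y → . y T], [Y' → . Y] }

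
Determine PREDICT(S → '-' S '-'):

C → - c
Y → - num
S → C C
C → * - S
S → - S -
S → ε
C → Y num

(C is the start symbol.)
{ '-' }

PREDICT(S → '-' S '-') = (FIRST(RHS) \ {ε}) ∪ (FOLLOW(S) if ε ∈ FIRST(RHS), i.e. RHS ⇒* ε)
FIRST('-' S '-') = { '-' }
ε ∉ FIRST('-' S '-'), so FOLLOW(S) is not added.
PREDICT(S → '-' S '-') = { '-' }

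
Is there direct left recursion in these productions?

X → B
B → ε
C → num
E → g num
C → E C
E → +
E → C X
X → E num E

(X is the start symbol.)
Direct left recursion occurs when N → N α for some non-terminal N (the right-hand side begins with the left-hand side itself).

X → B: starts with B
B → ε: starts with ε
C → num: starts with num
E → g num: starts with g
C → E C: starts with E
E → +: starts with '+'
E → C X: starts with C
X → E num E: starts with E

No direct left recursion found.

Answer: No direct left recursion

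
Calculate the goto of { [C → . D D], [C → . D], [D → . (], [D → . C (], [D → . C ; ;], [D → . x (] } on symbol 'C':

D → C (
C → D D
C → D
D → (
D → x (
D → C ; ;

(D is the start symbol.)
{ [D → C . (], [D → C . ; ;] }

GOTO(I, 'C') = CLOSURE({ [A → αX.β] : [A → α.Xβ] ∈ I, X = 'C' })

Items with dot before 'C', with the dot advanced:
  [D → . C (] → [D → C . (]
  [D → . C ; ;] → [D → C . ; ;]
Closure adds nothing (no advanced item has the dot before a non-terminal).

GOTO = { [D → C . (], [D → C . ; ;] }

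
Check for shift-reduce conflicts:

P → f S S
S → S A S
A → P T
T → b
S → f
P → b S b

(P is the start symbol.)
Yes — I8: [P → f S S .] vs [P → . b S b]; I9: [S → f .] vs [S → . f]; I12: [S → S A S .] vs [P → . b S b]; I14: [P → b S b .] vs [S → . f]

Augment with P' → P and build the canonical LR(0) collection (I0 = CLOSURE({[P' → . P]}), then GOTO on every symbol after a dot until no new states appear). It has 15 states:
  I0: { [P → . b S b], [P → . f S S], [P' → . P] }  — shift
  I1: { [P' → P .] }  — accept
  I2: { [P → b . S b], [S → . S A S], [S → . f] }  — shift
  I3: { [P → f . S S], [S → . S A S], [S → . f] }  — shift
  I4: { [A → . P T], [P → . b S b], [P → . f S S], [P → f S . S], [S → . S A S], [S → . f], [S → S . A S] }  — shift
  I5: { [S → f .] }  — reduce
  I6: { [S → . S A S], [S → . f], [S → S A . S] }  — shift
  I7: { [A → P . T], [T → . b] }  — shift
  I8: { [A → . P T], [P → . b S b], [P → . f S S], [P → f S S .], [S → S . A S] }  — shift, reduce
  I9: { [P → f . S S], [S → . S A S], [S → . f], [S → f .] }  — shift, reduce
  I10: { [A → P T .] }  — reduce
  I11: { [T → b .] }  — reduce
  I12: { [A → . P T], [P → . b S b], [P → . f S S], [S → S . A S], [S → S A S .] }  — shift, reduce
  I13: { [A → . P T], [P → . b S b], [P → . f S S], [P → b S . b], [S → S . A S] }  — shift
  I14: { [P → b . S b], [P → b S b .], [S → . S A S], [S → . f] }  — shift, reduce

I8 contains reduce item [P → f S S .] and shift items [P → . b S b], [P → . f S S] — shift-reduce conflict.
I9 contains reduce item [S → f .] and shift item [S → . f] — shift-reduce conflict.
I12 contains reduce item [S → S A S .] and shift items [P → . b S b], [P → . f S S] — shift-reduce conflict.
I14 contains reduce item [P → b S b .] and shift item [S → . f] — shift-reduce conflict.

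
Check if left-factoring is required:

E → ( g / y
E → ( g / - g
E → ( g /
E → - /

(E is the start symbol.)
Left-factoring is needed when two productions for the same non-terminal
share a common prefix on the right-hand side.

Productions for E:
  E → ( g / y
  E → ( g / - g
  E → ( g /
  E → - /

Found common prefix '( g /' in productions for E

Answer: Yes, E has productions with common prefix '( g /'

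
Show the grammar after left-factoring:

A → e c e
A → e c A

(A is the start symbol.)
Left-factoring transforms A → αβ₁ | αβ₂ into A → αA' and A' → β₁ | β₂
(α is the longest common prefix among the alternatives). Repeat until
no nonterminal has two alternatives with a common prefix.

Round 1: A has alternatives sharing prefix 'e c'. Introduce A': A → e c A'
  Add: A' → e
  Add: A' → A

No remaining common prefixes — done.

Resulting grammar:
A → e c A'
A' → e
A' → A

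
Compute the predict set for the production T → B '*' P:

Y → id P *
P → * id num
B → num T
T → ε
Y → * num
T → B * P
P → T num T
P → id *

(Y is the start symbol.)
{ 'num' }

PREDICT(T → B '*' P) = (FIRST(RHS) \ {ε}) ∪ (FOLLOW(T) if ε ∈ FIRST(RHS), i.e. RHS ⇒* ε)
FIRST(B) = { 'num' }
FIRST(B '*' P) = { 'num' }
ε ∉ FIRST(B '*' P), so FOLLOW(T) is not added.
PREDICT(T → B '*' P) = { 'num' }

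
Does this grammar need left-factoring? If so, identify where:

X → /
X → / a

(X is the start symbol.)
Yes, X has productions with common prefix '/'

Left-factoring is needed when two productions for the same non-terminal
share a common prefix on the right-hand side.

Productions for X:
  X → /
  X → / a

Found common prefix '/' in productions for X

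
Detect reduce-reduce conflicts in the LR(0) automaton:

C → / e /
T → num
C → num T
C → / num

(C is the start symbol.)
A reduce-reduce conflict occurs when an LR(0) state has two complete items [A → α .] and [B → β .] — both call for a reduction, and with no lookahead the parser cannot choose between them.

Augment with C' → C and build the canonical LR(0) collection (I0 = CLOSURE({[C' → . C]}), then GOTO on every symbol after a dot until no new states appear). It has 9 states:
  I0: { [C → . / e /], [C → . / num], [C → . num T], [C' → . C] }  — shift
  I1: { [C → / . e /], [C → / . num] }  — shift
  I2: { [C' → C .] }  — accept
  I3: { [C → num . T], [T → . num] }  — shift
  I4: { [C → num T .] }  — reduce
  I5: { [T → num .] }  — reduce
  I6: { [C → / e . /] }  — shift
  I7: { [C → / num .] }  — reduce
  I8: { [C → / e / .] }  — reduce

No state contains more than one complete item.

Answer: No reduce-reduce conflicts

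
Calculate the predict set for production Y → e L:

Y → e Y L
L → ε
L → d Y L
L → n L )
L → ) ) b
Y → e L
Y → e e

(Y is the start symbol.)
{ 'e' }

PREDICT(Y → e L) = (FIRST(RHS) \ {ε}) ∪ (FOLLOW(Y) if ε ∈ FIRST(RHS), i.e. RHS ⇒* ε)
FIRST(e L) = { 'e' }
ε ∉ FIRST(e L), so FOLLOW(Y) is not added.
PREDICT(Y → e L) = { 'e' }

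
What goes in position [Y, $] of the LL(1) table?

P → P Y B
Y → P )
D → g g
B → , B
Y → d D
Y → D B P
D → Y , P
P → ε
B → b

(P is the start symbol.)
To find M[Y, $], we find productions for Y where $ is in the predict set (PREDICT(N → α) = (FIRST(α) \ {ε}) ∪ (FOLLOW(N) if α ⇒* ε)).

Relevant sets:
  FIRST(P) = { ')', 'd', 'g', ε }
  FIRST(D) = { ')', 'd', 'g' }

Y → P ): PREDICT = { ')', 'd', 'g' }
Y → d D: PREDICT = { 'd' }
Y → D B P: PREDICT = { ')', 'd', 'g' }

M[Y, $] is empty (no production applies)

Answer: Empty (error entry)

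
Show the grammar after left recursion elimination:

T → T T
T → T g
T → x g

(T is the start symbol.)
T → x g T'
T' → T T'
T' → g T'
T' → ε

T is directly left-recursive. The standard transformation for
  A → A α₁ | ... | A α_m | β₁ | ... | β_n
is
  A  → β₁ A' | ... | β_n A'
  A' → α₁ A' | ... | α_m A' | ε

T → x g becomes T → x g T'
T → T T becomes T' → T T'
T → T g becomes T' → g T'
Add T' → ε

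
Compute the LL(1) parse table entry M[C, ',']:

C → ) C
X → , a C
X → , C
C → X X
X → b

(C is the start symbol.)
C → X X

To find M[C, ','], we find productions for C where ',' is in the predict set (PREDICT(N → α) = (FIRST(α) \ {ε}) ∪ (FOLLOW(N) if α ⇒* ε)).

Relevant sets:
  FIRST(X) = { ',', 'b' }

C → ) C: PREDICT = { ')' }
C → X X: PREDICT = { ',', 'b' }
  ',' is in predict set, so this production goes in M[C, ',']

M[C, ','] = C → X X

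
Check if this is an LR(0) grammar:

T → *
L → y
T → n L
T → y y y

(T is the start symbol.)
Yes, the grammar is LR(0)

A grammar is LR(0) if no state in the canonical LR(0) collection has:
  - both a shift item (dot before a terminal) and a complete item (shift-reduce conflict), or
  - two or more complete items (reduce-reduce conflict; the accept item [T' → T .] counts as a complete item here).

Augment with T' → T and build the canonical LR(0) collection (I0 = CLOSURE({[T' → . T]}), then GOTO on every symbol after a dot until no new states appear). It has 9 states:
  I0: { [T → . *], [T → . n L], [T → . y y y], [T' → . T] }  — shift
  I1: { [T → * .] }  — reduce
  I2: { [T' → T .] }  — accept
  I3: { [L → . y], [T → n . L] }  — shift
  I4: { [T → y . y y] }  — shift
  I5: { [T → y y . y] }  — shift
  I6: { [T → y y y .] }  — reduce
  I7: { [T → n L .] }  — reduce
  I8: { [L → y .] }  — reduce

Every state is either a pure shift/goto state or contains exactly one complete item and nothing to shift — no conflicts. The grammar is LR(0).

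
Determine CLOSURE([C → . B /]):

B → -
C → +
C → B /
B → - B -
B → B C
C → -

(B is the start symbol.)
{ [B → . - B -], [B → . -], [B → . B C], [C → . B /] }

To compute CLOSURE, for each item [A → α.Bβ] where B is a non-terminal, add [B → .γ] for all productions B → γ; repeat for the newly added items until nothing changes.

Start with: [C → . B /]
  [C → . B /] has the dot before B: add [B → . -], [B → . - B -], [B → . B C]
No further items can be added.

CLOSURE = { [B → . - B -], [B → . -], [B → . B C], [C → . B /] }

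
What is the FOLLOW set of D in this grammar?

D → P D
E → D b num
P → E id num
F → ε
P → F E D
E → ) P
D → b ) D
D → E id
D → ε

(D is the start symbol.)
{ $, ')', 'b', 'id' }

D is the start symbol, so $ ∈ FOLLOW(D).
In D → P D: D is at the end; this adds FOLLOW(D) to itself — nothing new
In E → D b num: D is followed by b num, add FIRST(b num) \ {ε} = { 'b' }
In P → F E D: D is at the end, add FOLLOW(P)
In D → b ) D: D is at the end; this adds FOLLOW(D) to itself — nothing new

The FOLLOW sets referred to above (computed the same way, to a fixed point):
  FOLLOW(P) = { $, ')', 'b', 'id' }

Taking the union: FOLLOW(D) = { $, ')', 'b', 'id' }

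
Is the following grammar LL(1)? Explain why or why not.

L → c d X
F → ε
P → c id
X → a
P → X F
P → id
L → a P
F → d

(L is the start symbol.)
Yes, the grammar is LL(1).

A grammar is LL(1) if for each non-terminal N with multiple productions, the predict sets of those productions are pairwise disjoint, where PREDICT(N → α) = (FIRST(α) \ {ε}) ∪ (FOLLOW(N) if α ⇒* ε).

Relevant sets:
  FIRST(X) = { 'a' }
  FOLLOW(F) = { $ }

For L:
  PREDICT(L → c d X) = { 'c' }
  PREDICT(L → a P) = { 'a' }
For F:
  PREDICT(F → ε) = { $ }
  PREDICT(F → d) = { 'd' }
For P:
  PREDICT(P → c id) = { 'c' }
  PREDICT(P → X F) = { 'a' }
  PREDICT(P → id) = { 'id' }
X has a single production, so nothing to check there.

All predict sets are disjoint. The grammar IS LL(1).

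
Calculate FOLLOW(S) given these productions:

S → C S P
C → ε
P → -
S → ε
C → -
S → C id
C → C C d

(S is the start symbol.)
S is the start symbol, so $ ∈ FOLLOW(S).
In S → C S P: S is followed by P, add FIRST(P) \ {ε} = { '-' }

Taking the union: FOLLOW(S) = { $, '-' }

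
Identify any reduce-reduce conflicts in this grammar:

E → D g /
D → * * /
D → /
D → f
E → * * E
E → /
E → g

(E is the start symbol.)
Yes — I2: [D → / .] vs [E → / .]; I10: [D → * * / .] vs [D → / .]

A reduce-reduce conflict occurs when an LR(0) state has two complete items [A → α .] and [B → β .] — both call for a reduction, and with no lookahead the parser cannot choose between them.

Augment with E' → E and build the canonical LR(0) collection (I0 = CLOSURE({[E' → . E]}), then GOTO on every symbol after a dot until no new states appear). It has 12 states:
  I0: { [D → . * * /], [D → . /], [D → . f], [E → . * * E], [E → . /], [E → . D g /], [E → . g], [E' → . E] }  — shift
  I1: { [D → * . * /], [E → * . * E] }  — shift
  I2: { [D → / .], [E → / .] }  — 2 reduces
  I3: { [E → D . g /] }  — shift
  I4: { [E' → E .] }  — accept
  I5: { [D → f .] }  — reduce
  I6: { [E → g .] }  — reduce
  I7: { [E → D g . /] }  — shift
  I8: { [E → D g / .] }  — reduce
  I9: { [D → * * . /], [D → . * * /], [D → . /], [D → . f], [E → * * . E], [E → . * * E], [E → . /], [E → . D g /], [E → . g] }  — shift
  I10: { [D → * * / .], [D → / .], [E → / .] }  — 3 reduces
  I11: { [E → * * E .] }  — reduce

I2 contains complete items [D → / .], [E → / .] — reduce-reduce conflict.
I10 contains complete items [D → * * / .], [D → / .], [E → / .] — reduce-reduce conflict.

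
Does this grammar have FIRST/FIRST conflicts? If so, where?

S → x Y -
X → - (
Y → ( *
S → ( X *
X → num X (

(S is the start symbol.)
A FIRST/FIRST conflict occurs when two productions N → α and N → β for the same non-terminal have FIRST(α) ∩ FIRST(β) ≠ ∅ (with ε ∈ FIRST of a nullable right-hand side, so two nullable alternatives also conflict).

Productions for S:
  S → x Y -: FIRST = { 'x' }
  S → ( X *: FIRST = { '(' }
Productions for X:
  X → - (: FIRST = { '-' }
  X → num X (: FIRST = { 'num' }
Y has only one production, so no FIRST/FIRST conflict is possible there.

All alternatives of each non-terminal have pairwise disjoint FIRST sets.

Answer: No FIRST/FIRST conflicts.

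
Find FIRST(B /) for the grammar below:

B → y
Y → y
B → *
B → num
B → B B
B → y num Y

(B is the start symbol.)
FIRST sets of the non-terminals involved (from the grammar, by fixed-point iteration):
  FIRST(B) = { '*', 'num', 'y' }

To compute FIRST(B /), process the symbols left to right:
Symbol B is a non-terminal. Add FIRST(B) \ {ε} = { '*', 'num', 'y' }
B is not nullable (ε ∉ FIRST(B)), so stop here.
FIRST(B /) = { '*', 'num', 'y' }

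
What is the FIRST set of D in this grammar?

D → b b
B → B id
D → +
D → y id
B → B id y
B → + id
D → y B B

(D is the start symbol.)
To compute FIRST(D), examine every production with D on the left-hand side, reading each right-hand side left to right until a non-nullable symbol is reached.

From D → b b:
  - b is a terminal: add 'b' and stop
From D → +:
  - '+' is a terminal: add '+' and stop
From D → y id:
  - y is a terminal: add 'y' and stop
From D → y B B:
  - y is a terminal: add 'y' and stop

Collecting: FIRST(D) = { '+', 'b', 'y' }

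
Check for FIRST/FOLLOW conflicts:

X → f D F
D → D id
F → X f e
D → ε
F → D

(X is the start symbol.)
A FIRST/FOLLOW conflict occurs when a non-terminal N has a nullable alternative N → β (β ⇒* ε) and another alternative N → α with FIRST(α) ∩ FOLLOW(N) ≠ ∅: on such a lookahead the parser cannot decide between expanding α and letting N vanish via β.

Nullable non-terminals: D, F.
FIRST sets used below: FIRST(D) = { 'id', ε }, FIRST(X) = { 'f' }

D: nullable alternative(s) D → ε; FOLLOW(D) = { $, 'f', 'id' }
  D → D id: FIRST \ {ε} = { 'id' } — overlaps FOLLOW(D) on { 'id' }: CONFLICT
  D → ε: FIRST \ {ε} = { } — this is the only nullable alternative, skip

F: nullable alternative(s) F → D; FOLLOW(F) = { $, 'f' }
  F → X f e: FIRST \ {ε} = { 'f' } — overlaps FOLLOW(F) on { 'f' }: CONFLICT
  F → D: FIRST \ {ε} = { 'id' } — this is the only nullable alternative, skip

X has no nullable alternative, so no FIRST/FOLLOW check is needed there.

So the grammar has 2 FIRST/FOLLOW conflicts (marked CONFLICT above).

Answer: Yes. D → D id with FOLLOW(D) on { 'id' }; F → X f e with FOLLOW(F) on { 'f' }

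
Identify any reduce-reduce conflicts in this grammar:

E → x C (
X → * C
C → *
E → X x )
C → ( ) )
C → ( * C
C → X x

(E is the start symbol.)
A reduce-reduce conflict occurs when an LR(0) state has two complete items [A → α .] and [B → β .] — both call for a reduction, and with no lookahead the parser cannot choose between them.

Augment with E' → E and build the canonical LR(0) collection (I0 = CLOSURE({[E' → . E]}), then GOTO on every symbol after a dot until no new states appear). It has 18 states:
  I0: { [E → . X x )], [E → . x C (], [E' → . E], [X → . * C] }  — shift
  I1: { [C → . ( ) )], [C → . ( * C], [C → . *], [C → . X x], [X → * . C], [X → . * C] }  — shift
  I2: { [E' → E .] }  — accept
  I3: { [E → X . x )] }  — shift
  I4: { [C → . ( ) )], [C → . ( * C], [C → . *], [C → . X x], [E → x . C (], [X → . * C] }  — shift
  I5: { [C → ( . ) )], [C → ( . * C] }  — shift
  I6: { [C → * .], [C → . ( ) )], [C → . ( * C], [C → . *], [C → . X x], [X → * . C], [X → . * C] }  — shift, reduce
  I7: { [E → x C . (] }  — shift
  I8: { [C → X . x] }  — shift
  I9: { [C → X x .] }  — reduce
  I10: { [E → x C ( .] }  — reduce
  I11: { [X → * C .] }  — reduce
  I12: { [C → ( ) . )] }  — shift
  I13: { [C → ( * . C], [C → . ( ) )], [C → . ( * C], [C → . *], [C → . X x], [X → . * C] }  — shift
  I14: { [C → ( * C .] }  — reduce
  I15: { [C → ( ) ) .] }  — reduce
  I16: { [E → X x . )] }  — shift
  I17: { [E → X x ) .] }  — reduce

No state contains more than one complete item.

Answer: No reduce-reduce conflicts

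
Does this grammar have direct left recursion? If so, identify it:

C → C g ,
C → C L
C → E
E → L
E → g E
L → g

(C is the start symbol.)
Yes, C is left-recursive

C → C g ,: LEFT RECURSIVE (starts with C)
C → C L: LEFT RECURSIVE (starts with C)
C → E: starts with E
E → L: starts with L
E → g E: starts with g
L → g: starts with g

The grammar has direct left recursion on: C.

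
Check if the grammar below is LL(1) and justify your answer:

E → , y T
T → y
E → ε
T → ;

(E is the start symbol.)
Yes, the grammar is LL(1).

Relevant sets:
  FOLLOW(E) = { $ }

For E:
  PREDICT(E → ',' y T) = { ',' }
  PREDICT(E → ε) = { $ }
For T:
  PREDICT(T → y) = { 'y' }
  PREDICT(T → ';') = { ';' }

All predict sets are disjoint. The grammar IS LL(1).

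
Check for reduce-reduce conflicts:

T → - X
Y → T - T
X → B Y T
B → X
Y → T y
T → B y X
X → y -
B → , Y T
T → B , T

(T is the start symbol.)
Yes — I13: [B → X .] vs [T → B y X .]; I21: [B → X .] vs [T → - X .]

A reduce-reduce conflict occurs when an LR(0) state has two complete items [A → α .] and [B → β .] — both call for a reduction, and with no lookahead the parser cannot choose between them.

Augment with T' → T and build the canonical LR(0) collection (I0 = CLOSURE({[T' → . T]}), then GOTO on every symbol after a dot until no new states appear). It has 22 states:
  I0: { [B → . , Y T], [B → . X], [T → . - X], [T → . B , T], [T → . B y X], [T' → . T], [X → . B Y T], [X → . y -] }  — shift
  I1: { [B → , . Y T], [B → . , Y T], [B → . X], [T → . - X], [T → . B , T], [T → . B y X], [X → . B Y T], [X → . y -], [Y → . T - T], [Y → . T y] }  — shift
  I2: { [B → . , Y T], [B → . X], [T → - . X], [X → . B Y T], [X → . y -] }  — shift
  I3: { [B → . , Y T], [B → . X], [T → . - X], [T → . B , T], [T → . B y X], [T → B . , T], [T → B . y X], [X → . B Y T], [X → . y -], [X → B . Y T], [Y → . T - T], [Y → . T y] }  — shift
  I4: { [T' → T .] }  — accept
  I5: { [B → X .] }  — reduce
  I6: { [X → y . -] }  — shift
  I7: { [X → y - .] }  — reduce
  I8: { [B → , . Y T], [B → . , Y T], [B → . X], [T → . - X], [T → . B , T], [T → . B y X], [T → B , . T], [X → . B Y T], [X → . y -], [Y → . T - T], [Y → . T y] }  — shift
  I9: { [Y → T . - T], [Y → T . y] }  — shift
  I10: { [B → . , Y T], [B → . X], [T → . - X], [T → . B , T], [T → . B y X], [X → . B Y T], [X → . y -], [X → B Y . T] }  — shift
  I11: { [B → . , Y T], [B → . X], [T → B y . X], [X → . B Y T], [X → . y -], [X → y . -] }  — shift
  I12: { [B → . , Y T], [B → . X], [T → . - X], [T → . B , T], [T → . B y X], [X → . B Y T], [X → . y -], [X → B . Y T], [Y → . T - T], [Y → . T y] }  — shift
  I13: { [B → X .], [T → B y X .] }  — 2 reduces
  I14: { [X → B Y T .] }  — reduce
  I15: { [B → . , Y T], [B → . X], [T → . - X], [T → . B , T], [T → . B y X], [X → . B Y T], [X → . y -], [Y → T - . T] }  — shift
  I16: { [Y → T y .] }  — reduce
  I17: { [Y → T - T .] }  — reduce
  I18: { [T → B , T .], [Y → T . - T], [Y → T . y] }  — shift, reduce
  I19: { [B → , Y . T], [B → . , Y T], [B → . X], [T → . - X], [T → . B , T], [T → . B y X], [X → . B Y T], [X → . y -] }  — shift
  I20: { [B → , Y T .] }  — reduce
  I21: { [B → X .], [T → - X .] }  — 2 reduces

I13 contains complete items [B → X .], [T → B y X .] — reduce-reduce conflict.
I21 contains complete items [B → X .], [T → - X .] — reduce-reduce conflict.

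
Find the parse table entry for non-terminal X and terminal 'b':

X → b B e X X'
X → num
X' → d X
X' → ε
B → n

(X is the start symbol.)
To find M[X, 'b'], we find productions for X where 'b' is in the predict set (PREDICT(N → α) = (FIRST(α) \ {ε}) ∪ (FOLLOW(N) if α ⇒* ε)).

X → b B e X X': PREDICT = { 'b' }
  'b' is in predict set, so this production goes in M[X, 'b']
X → num: PREDICT = { 'num' }

M[X, 'b'] = X → b B e X X'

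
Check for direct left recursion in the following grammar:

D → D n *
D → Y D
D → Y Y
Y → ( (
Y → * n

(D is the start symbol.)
Direct left recursion occurs when N → N α for some non-terminal N (the right-hand side begins with the left-hand side itself).

D → D n *: LEFT RECURSIVE (starts with D)
D → Y D: starts with Y
D → Y Y: starts with Y
Y → ( (: starts with '('
Y → * n: starts with '*'

The grammar has direct left recursion on: D.

Answer: Yes, D is left-recursive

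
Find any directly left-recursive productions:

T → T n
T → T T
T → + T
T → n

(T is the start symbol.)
Yes, T is left-recursive

T → T n: LEFT RECURSIVE (starts with T)
T → T T: LEFT RECURSIVE (starts with T)
T → + T: starts with '+'
T → n: starts with n

The grammar has direct left recursion on: T.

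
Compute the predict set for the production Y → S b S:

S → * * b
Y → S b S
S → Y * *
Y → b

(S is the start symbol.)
PREDICT(Y → S b S) = (FIRST(RHS) \ {ε}) ∪ (FOLLOW(Y) if ε ∈ FIRST(RHS), i.e. RHS ⇒* ε)
FIRST(S) = { '*', 'b' }
FIRST(S b S) = { '*', 'b' }
ε ∉ FIRST(S b S), so FOLLOW(Y) is not added.
PREDICT(Y → S b S) = { '*', 'b' }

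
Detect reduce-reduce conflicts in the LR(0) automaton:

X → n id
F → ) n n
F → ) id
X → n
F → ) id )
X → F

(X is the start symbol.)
No reduce-reduce conflicts

Augment with X' → X and build the canonical LR(0) collection (I0 = CLOSURE({[X' → . X]}), then GOTO on every symbol after a dot until no new states appear). It has 10 states:
  I0: { [F → . ) id )], [F → . ) id], [F → . ) n n], [X → . F], [X → . n id], [X → . n], [X' → . X] }  — shift
  I1: { [F → ) . id )], [F → ) . id], [F → ) . n n] }  — shift
  I2: { [X → F .] }  — reduce
  I3: { [X' → X .] }  — accept
  I4: { [X → n . id], [X → n .] }  — shift, reduce
  I5: { [X → n id .] }  — reduce
  I6: { [F → ) id . )], [F → ) id .] }  — shift, reduce
  I7: { [F → ) n . n] }  — shift
  I8: { [F → ) n n .] }  — reduce
  I9: { [F → ) id ) .] }  — reduce

No state contains more than one complete item.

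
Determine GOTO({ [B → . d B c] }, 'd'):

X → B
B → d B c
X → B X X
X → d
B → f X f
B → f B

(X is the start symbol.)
{ [B → . d B c], [B → . f B], [B → . f X f], [B → d . B c] }

GOTO(I, 'd') = CLOSURE({ [A → αX.β] : [A → α.Xβ] ∈ I, X = 'd' })

Items with dot before 'd', with the dot advanced:
  [B → . d B c] → [B → d . B c]
Closure of the advanced items:
  [B → d . B c] has the dot before B: add [B → . d B c], [B → . f X f], [B → . f B]

GOTO = { [B → . d B c], [B → . f B], [B → . f X f], [B → d . B c] }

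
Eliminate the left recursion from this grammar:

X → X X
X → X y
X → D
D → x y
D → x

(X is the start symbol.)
X → D X'
X' → X X'
X' → y X'
X' → ε
D → x y
D → x

X is directly left-recursive. The standard transformation for
  A → A α₁ | ... | A α_m | β₁ | ... | β_n
is
  A  → β₁ A' | ... | β_n A'
  A' → α₁ A' | ... | α_m A' | ε

X → D becomes X → D X'
X → X X becomes X' → X X'
X → X y becomes X' → y X'
Add X' → ε

Productions for other non-terminals are unchanged:
  D → x y
  D → x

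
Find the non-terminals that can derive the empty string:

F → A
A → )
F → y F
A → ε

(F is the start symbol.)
A non-terminal is nullable if it can derive ε (the empty string): either it has an ε-production, or it has a production whose right-hand side consists entirely of nullable non-terminals.

ε-productions: A → ε
So A is immediately nullable.
F → A: every symbol on the right is nullable, so F is nullable too.
Every non-terminal is now nullable.
Nullable = { 'A', 'F' }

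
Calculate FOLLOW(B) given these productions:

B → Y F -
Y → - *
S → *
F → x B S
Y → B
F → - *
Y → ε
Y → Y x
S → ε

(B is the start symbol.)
{ $, '*', '-', 'x' }

To compute FOLLOW(B), find every occurrence of B on a right-hand side N → α B β: add FIRST(β) \ {ε}, and if β is empty or nullable also add FOLLOW(N). Iterate to a fixed point.

B is the start symbol, so $ ∈ FOLLOW(B).
In F → x B S: B is followed by S, add FIRST(S) \ {ε} = { '*' }
  S is nullable, so also add FOLLOW(F)
In Y → B: B is at the end, add FOLLOW(Y)

The FOLLOW sets referred to above (computed the same way, to a fixed point):
  FOLLOW(F) = { '-' }
  FOLLOW(Y) = { '-', 'x' }

Taking the union: FOLLOW(B) = { $, '*', '-', 'x' }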